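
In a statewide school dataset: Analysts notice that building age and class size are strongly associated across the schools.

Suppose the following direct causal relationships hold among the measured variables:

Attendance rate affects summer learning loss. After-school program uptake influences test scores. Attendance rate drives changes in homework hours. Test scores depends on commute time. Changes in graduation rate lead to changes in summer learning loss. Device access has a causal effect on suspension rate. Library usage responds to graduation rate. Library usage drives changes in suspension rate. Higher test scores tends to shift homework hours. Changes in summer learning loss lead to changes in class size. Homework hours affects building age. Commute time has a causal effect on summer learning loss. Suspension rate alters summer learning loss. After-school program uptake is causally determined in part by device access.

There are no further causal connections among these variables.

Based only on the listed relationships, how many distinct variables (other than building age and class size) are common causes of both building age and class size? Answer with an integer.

3

The common causes are: attendance rate (to building age via attendance rate → homework hours → building age; to class size via attendance rate → summer learning loss → class size); commute time (to building age via commute time → test scores → homework hours → building age; to class size via commute time → summer learning loss → class size); device access (to building age via device access → after-school program uptake → test scores → homework hours → building age; to class size via device access → suspension rate → summer learning loss → class size).
Every other variable lacks a causal path to at least one of building age and class size.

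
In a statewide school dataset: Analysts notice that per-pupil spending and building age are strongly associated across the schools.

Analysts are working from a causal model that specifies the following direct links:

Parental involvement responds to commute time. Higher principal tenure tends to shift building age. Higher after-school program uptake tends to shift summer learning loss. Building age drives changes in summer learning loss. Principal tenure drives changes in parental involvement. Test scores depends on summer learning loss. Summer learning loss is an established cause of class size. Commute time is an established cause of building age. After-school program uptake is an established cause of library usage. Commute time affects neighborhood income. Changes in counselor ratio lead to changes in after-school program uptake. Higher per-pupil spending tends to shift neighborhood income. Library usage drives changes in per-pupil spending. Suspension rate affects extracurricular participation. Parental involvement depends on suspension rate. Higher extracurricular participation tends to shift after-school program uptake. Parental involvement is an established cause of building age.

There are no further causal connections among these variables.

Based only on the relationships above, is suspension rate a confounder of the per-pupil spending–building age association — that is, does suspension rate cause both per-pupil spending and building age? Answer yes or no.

Suspension rate has a causal path to per-pupil spending (suspension rate → extracurricular participation → after-school program uptake → library usage → per-pupil spending) and to building age (suspension rate → parental involvement → building age), so it is a common cause of both — a confounder.

yes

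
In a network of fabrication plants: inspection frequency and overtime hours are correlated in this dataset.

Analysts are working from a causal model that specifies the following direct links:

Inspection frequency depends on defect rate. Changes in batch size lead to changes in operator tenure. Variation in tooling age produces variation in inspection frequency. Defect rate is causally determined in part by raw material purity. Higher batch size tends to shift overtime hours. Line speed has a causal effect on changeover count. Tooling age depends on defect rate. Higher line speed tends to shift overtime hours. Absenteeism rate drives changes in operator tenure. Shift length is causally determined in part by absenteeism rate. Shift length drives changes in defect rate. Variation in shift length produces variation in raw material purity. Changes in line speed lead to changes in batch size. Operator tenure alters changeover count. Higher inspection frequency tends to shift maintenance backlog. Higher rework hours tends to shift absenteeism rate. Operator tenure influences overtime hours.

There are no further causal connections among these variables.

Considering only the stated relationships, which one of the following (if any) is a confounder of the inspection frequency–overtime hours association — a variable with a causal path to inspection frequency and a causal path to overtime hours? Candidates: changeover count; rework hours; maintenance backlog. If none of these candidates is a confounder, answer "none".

Rework hours causes inspection frequency (rework hours → absenteeism rate → shift length → defect rate → inspection frequency) and also causes overtime hours (rework hours → absenteeism rate → operator tenure → overtime hours); it is a common cause of both.
Each of the other candidates lacks a causal path to at least one of inspection frequency and overtime hours, so they do not confound the relationship.

rework hours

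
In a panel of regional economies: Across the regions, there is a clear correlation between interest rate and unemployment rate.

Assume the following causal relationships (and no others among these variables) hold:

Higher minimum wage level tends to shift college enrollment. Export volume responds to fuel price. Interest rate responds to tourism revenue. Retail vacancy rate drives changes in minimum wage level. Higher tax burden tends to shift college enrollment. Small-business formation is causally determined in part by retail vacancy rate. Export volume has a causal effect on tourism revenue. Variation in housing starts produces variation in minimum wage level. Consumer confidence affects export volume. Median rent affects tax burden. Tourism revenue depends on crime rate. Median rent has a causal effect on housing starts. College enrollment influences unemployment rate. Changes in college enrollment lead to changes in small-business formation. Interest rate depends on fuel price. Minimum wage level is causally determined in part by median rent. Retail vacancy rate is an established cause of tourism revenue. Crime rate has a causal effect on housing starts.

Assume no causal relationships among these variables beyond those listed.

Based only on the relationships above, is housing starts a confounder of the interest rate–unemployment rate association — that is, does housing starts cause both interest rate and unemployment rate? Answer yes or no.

no

Housing starts has no stated causal path to interest rate. A confounder must cause both variables, so housing starts does not qualify.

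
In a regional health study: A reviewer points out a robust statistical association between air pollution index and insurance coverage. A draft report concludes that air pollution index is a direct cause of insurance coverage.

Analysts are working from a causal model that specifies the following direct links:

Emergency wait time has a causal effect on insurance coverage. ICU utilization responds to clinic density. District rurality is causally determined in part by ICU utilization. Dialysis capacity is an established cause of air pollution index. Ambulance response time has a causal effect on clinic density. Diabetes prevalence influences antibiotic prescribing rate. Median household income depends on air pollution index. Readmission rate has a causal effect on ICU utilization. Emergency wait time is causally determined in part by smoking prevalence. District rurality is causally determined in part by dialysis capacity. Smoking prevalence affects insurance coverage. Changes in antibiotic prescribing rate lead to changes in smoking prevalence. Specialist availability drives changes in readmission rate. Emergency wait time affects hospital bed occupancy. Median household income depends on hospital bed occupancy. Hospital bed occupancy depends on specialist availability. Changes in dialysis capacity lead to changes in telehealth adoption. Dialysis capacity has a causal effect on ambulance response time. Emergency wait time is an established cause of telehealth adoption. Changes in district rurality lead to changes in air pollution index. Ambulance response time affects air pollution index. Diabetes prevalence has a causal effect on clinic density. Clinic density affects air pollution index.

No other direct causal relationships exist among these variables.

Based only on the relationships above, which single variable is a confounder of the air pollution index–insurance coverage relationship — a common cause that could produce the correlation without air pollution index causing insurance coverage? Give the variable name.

diabetes prevalence

Diabetes prevalence has a causal path to air pollution index (diabetes prevalence → clinic density → air pollution index) and a separate causal path to insurance coverage (diabetes prevalence → antibiotic prescribing rate → smoking prevalence → insurance coverage), so it is a common cause of both.
No stated relationship gives air pollution index a causal route to insurance coverage, so the correlation is explained by the shared upstream cause rather than a direct effect.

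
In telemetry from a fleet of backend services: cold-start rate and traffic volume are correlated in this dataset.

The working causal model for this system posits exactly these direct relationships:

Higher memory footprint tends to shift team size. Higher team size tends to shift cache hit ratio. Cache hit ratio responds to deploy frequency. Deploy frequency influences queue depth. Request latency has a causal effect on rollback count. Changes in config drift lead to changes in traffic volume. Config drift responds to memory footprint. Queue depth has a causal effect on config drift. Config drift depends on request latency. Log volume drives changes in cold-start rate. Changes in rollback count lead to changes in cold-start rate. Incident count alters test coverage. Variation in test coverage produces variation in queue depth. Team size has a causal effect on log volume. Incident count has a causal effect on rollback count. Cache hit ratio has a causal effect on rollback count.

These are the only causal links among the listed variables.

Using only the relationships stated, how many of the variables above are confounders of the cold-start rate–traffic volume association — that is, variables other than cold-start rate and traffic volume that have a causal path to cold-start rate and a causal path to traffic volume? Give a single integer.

4

The common causes are: deploy frequency (to cold-start rate via deploy frequency → cache hit ratio → rollback count → cold-start rate; to traffic volume via deploy frequency → queue depth → config drift → traffic volume); incident count (to cold-start rate via incident count → rollback count → cold-start rate; to traffic volume via incident count → test coverage → queue depth → config drift → traffic volume); memory footprint (to cold-start rate via memory footprint → team size → log volume → cold-start rate; to traffic volume via memory footprint → config drift → traffic volume); request latency (to cold-start rate via request latency → rollback count → cold-start rate; to traffic volume via request latency → config drift → traffic volume).
Every other variable lacks a causal path to at least one of cold-start rate and traffic volume.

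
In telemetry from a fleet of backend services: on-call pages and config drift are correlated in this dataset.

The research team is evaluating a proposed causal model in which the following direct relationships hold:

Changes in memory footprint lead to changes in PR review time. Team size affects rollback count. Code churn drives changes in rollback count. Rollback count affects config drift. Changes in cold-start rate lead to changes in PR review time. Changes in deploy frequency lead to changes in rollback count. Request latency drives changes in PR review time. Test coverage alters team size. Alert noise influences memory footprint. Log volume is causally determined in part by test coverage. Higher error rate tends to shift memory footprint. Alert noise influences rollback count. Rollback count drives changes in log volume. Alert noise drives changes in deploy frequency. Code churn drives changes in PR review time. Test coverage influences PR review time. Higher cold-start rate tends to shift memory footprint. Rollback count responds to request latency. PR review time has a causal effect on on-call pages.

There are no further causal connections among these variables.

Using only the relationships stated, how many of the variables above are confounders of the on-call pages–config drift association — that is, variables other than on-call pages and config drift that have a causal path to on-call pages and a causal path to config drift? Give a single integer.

The common causes are: alert noise (to on-call pages via alert noise → memory footprint → PR review time → on-call pages; to config drift via alert noise → rollback count → config drift); code churn (to on-call pages via code churn → PR review time → on-call pages; to config drift via code churn → rollback count → config drift); request latency (to on-call pages via request latency → PR review time → on-call pages; to config drift via request latency → rollback count → config drift); test coverage (to on-call pages via test coverage → PR review time → on-call pages; to config drift via test coverage → team size → rollback count → config drift).
Every other variable lacks a causal path to at least one of on-call pages and config drift.

4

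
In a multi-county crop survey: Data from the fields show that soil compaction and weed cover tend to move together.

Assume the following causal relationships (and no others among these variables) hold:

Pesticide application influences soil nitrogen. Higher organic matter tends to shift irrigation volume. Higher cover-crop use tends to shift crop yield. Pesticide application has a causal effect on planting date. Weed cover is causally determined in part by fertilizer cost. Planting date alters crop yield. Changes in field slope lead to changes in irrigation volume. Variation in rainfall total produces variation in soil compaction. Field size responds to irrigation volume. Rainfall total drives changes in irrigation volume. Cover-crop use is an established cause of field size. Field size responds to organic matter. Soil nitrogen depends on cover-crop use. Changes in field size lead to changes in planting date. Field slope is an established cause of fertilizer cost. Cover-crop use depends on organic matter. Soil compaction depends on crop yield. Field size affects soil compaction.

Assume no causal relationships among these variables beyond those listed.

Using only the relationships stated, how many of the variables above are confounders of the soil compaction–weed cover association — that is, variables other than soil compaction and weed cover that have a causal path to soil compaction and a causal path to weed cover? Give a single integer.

1

The common causes are: field slope (to soil compaction via field slope → irrigation volume → field size → soil compaction; to weed cover via field slope → fertilizer cost → weed cover).
Every other variable lacks a causal path to at least one of soil compaction and weed cover.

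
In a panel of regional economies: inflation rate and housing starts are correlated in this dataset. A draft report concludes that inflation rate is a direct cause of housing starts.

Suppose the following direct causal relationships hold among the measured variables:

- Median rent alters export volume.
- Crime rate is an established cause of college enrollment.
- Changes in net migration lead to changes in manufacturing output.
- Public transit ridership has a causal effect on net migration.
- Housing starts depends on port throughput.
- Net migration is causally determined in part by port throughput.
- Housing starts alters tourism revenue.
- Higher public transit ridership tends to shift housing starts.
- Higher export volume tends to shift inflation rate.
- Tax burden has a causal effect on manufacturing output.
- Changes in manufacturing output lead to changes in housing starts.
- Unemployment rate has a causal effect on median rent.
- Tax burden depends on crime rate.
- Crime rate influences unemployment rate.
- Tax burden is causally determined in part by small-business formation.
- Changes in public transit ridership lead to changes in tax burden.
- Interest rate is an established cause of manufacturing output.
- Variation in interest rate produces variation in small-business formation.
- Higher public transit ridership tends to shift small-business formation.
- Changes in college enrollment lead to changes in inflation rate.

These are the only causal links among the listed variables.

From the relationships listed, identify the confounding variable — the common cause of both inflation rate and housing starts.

Crime rate has a causal path to inflation rate (crime rate → college enrollment → inflation rate) and a separate causal path to housing starts (crime rate → tax burden → manufacturing output → housing starts), so it is a common cause of both.
No stated relationship gives inflation rate a causal route to housing starts, so the correlation is explained by the shared upstream cause rather than a direct effect.

crime rate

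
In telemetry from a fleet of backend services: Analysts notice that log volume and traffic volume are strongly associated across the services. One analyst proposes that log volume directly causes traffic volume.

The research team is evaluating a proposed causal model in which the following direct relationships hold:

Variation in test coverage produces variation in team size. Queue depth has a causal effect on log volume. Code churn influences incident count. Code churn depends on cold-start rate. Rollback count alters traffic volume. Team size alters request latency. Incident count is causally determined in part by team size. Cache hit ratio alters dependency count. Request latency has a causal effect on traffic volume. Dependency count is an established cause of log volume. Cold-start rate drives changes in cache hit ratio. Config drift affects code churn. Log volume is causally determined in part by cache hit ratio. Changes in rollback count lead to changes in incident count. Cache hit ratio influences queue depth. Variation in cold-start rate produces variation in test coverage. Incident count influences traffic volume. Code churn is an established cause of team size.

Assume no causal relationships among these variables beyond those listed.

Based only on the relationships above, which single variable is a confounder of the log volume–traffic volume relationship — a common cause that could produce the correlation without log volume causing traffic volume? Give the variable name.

Cold-start rate has a causal path to log volume (cold-start rate → cache hit ratio → log volume) and a separate causal path to traffic volume (cold-start rate → code churn → incident count → traffic volume), so it is a common cause of both.
No stated relationship gives log volume a causal route to traffic volume, so the correlation is explained by the shared upstream cause rather than a direct effect.

cold-start rate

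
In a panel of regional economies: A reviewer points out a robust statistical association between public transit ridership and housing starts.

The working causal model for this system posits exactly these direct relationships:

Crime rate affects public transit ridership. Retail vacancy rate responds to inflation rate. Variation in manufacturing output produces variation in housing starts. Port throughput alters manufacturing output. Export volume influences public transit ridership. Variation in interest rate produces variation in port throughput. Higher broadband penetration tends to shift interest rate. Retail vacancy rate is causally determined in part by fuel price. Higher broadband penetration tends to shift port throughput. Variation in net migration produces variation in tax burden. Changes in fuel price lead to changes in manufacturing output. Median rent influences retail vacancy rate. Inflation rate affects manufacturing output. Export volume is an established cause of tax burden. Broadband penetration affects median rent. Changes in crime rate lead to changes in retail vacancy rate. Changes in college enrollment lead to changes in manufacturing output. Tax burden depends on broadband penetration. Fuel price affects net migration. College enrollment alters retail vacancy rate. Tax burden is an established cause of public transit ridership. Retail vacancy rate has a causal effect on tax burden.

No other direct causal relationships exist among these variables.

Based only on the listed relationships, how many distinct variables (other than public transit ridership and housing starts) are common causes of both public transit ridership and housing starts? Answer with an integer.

The common causes are: broadband penetration (to public transit ridership via broadband penetration → tax burden → public transit ridership; to housing starts via broadband penetration → port throughput → manufacturing output → housing starts); college enrollment (to public transit ridership via college enrollment → retail vacancy rate → tax burden → public transit ridership; to housing starts via college enrollment → manufacturing output → housing starts); fuel price (to public transit ridership via fuel price → net migration → tax burden → public transit ridership; to housing starts via fuel price → manufacturing output → housing starts); inflation rate (to public transit ridership via inflation rate → retail vacancy rate → tax burden → public transit ridership; to housing starts via inflation rate → manufacturing output → housing starts).
Every other variable lacks a causal path to at least one of public transit ridership and housing starts.

4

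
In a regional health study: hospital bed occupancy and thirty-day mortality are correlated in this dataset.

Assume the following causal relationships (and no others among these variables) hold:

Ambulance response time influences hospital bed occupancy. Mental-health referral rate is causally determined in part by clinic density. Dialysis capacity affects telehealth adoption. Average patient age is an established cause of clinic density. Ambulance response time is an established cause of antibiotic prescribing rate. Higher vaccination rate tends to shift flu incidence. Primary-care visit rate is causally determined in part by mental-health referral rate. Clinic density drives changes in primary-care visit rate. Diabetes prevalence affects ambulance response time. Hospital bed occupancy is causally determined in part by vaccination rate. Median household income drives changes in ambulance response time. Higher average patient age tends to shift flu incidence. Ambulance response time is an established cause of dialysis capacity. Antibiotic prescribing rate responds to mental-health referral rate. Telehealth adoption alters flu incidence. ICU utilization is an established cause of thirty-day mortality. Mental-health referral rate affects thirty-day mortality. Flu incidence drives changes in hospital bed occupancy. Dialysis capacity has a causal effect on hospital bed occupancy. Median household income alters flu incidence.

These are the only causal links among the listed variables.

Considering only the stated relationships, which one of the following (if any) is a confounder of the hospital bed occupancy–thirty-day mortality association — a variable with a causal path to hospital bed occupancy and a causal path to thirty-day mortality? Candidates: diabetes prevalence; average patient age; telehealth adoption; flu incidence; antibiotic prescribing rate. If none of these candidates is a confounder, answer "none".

Average patient age causes hospital bed occupancy (average patient age → flu incidence → hospital bed occupancy) and also causes thirty-day mortality (average patient age → clinic density → mental-health referral rate → thirty-day mortality); it is a common cause of both.
Each of the other candidates lacks a causal path to at least one of hospital bed occupancy and thirty-day mortality, so they do not confound the relationship.

average patient age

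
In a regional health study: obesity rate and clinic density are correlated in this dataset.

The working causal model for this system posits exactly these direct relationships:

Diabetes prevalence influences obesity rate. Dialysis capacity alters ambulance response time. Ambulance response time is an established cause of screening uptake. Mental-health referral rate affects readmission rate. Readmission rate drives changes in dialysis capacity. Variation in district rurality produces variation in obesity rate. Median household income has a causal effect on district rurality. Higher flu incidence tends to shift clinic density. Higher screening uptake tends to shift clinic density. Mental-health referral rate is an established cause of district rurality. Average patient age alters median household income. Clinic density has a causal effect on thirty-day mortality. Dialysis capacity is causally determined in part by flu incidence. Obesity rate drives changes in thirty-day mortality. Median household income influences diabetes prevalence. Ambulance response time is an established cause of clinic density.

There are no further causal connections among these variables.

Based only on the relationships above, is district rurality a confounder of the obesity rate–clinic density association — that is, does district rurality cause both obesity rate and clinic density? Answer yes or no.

no

District rurality has no stated causal path to clinic density. A confounder must cause both variables, so district rurality does not qualify.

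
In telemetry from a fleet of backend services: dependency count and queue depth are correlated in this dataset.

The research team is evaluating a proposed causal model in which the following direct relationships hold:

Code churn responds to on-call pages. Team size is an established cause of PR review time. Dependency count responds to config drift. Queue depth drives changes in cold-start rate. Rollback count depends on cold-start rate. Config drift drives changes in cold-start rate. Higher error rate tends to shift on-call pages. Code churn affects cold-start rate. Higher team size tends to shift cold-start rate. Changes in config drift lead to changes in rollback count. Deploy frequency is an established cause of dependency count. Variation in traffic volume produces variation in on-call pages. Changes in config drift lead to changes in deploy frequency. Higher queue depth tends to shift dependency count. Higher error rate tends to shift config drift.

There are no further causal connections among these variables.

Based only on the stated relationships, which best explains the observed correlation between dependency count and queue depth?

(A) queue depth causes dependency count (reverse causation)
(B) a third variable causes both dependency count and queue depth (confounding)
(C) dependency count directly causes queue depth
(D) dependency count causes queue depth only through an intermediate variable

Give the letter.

The stated link runs queue depth → dependency count; dependency count has no causal path to queue depth. No variable causes both, so confounding is ruled out. The correlation reflects reverse causation.

A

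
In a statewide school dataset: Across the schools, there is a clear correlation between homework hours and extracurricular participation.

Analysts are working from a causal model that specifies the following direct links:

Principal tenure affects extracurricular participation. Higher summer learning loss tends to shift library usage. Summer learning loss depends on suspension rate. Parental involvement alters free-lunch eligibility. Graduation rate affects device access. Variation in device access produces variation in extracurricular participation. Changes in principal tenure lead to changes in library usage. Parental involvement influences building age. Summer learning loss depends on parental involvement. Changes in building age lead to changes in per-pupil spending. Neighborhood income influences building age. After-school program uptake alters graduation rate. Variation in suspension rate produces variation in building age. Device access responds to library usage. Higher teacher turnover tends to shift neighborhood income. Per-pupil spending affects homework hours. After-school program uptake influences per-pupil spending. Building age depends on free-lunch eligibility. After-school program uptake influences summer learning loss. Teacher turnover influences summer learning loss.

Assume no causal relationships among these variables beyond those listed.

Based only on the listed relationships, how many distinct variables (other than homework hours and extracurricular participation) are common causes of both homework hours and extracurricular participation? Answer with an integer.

The common causes are: after-school program uptake (to homework hours via after-school program uptake → per-pupil spending → homework hours; to extracurricular participation via after-school program uptake → graduation rate → device access → extracurricular participation); parental involvement (to homework hours via parental involvement → building age → per-pupil spending → homework hours; to extracurricular participation via parental involvement → summer learning loss → library usage → device access → extracurricular participation); suspension rate (to homework hours via suspension rate → building age → per-pupil spending → homework hours; to extracurricular participation via suspension rate → summer learning loss → library usage → device access → extracurricular participation); teacher turnover (to homework hours via teacher turnover → neighborhood income → building age → per-pupil spending → homework hours; to extracurricular participation via teacher turnover → summer learning loss → library usage → device access → extracurricular participation).
Every other variable lacks a causal path to at least one of homework hours and extracurricular participation.

4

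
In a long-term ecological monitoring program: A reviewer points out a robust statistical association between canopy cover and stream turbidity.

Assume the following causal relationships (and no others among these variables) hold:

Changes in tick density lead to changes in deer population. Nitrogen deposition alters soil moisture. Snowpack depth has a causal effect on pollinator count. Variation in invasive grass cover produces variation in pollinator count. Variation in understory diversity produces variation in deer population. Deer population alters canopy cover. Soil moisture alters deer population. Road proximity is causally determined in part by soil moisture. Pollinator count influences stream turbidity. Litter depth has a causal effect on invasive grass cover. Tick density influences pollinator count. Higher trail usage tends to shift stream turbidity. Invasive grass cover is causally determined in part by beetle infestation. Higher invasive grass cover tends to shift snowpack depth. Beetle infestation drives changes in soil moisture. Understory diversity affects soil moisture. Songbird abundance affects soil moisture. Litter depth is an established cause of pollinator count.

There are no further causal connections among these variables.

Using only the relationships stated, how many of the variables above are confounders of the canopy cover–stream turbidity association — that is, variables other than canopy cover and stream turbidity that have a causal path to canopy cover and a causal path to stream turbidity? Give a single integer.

The common causes are: beetle infestation (to canopy cover via beetle infestation → soil moisture → deer population → canopy cover; to stream turbidity via beetle infestation → invasive grass cover → pollinator count → stream turbidity); tick density (to canopy cover via tick density → deer population → canopy cover; to stream turbidity via tick density → pollinator count → stream turbidity).
Every other variable lacks a causal path to at least one of canopy cover and stream turbidity.

2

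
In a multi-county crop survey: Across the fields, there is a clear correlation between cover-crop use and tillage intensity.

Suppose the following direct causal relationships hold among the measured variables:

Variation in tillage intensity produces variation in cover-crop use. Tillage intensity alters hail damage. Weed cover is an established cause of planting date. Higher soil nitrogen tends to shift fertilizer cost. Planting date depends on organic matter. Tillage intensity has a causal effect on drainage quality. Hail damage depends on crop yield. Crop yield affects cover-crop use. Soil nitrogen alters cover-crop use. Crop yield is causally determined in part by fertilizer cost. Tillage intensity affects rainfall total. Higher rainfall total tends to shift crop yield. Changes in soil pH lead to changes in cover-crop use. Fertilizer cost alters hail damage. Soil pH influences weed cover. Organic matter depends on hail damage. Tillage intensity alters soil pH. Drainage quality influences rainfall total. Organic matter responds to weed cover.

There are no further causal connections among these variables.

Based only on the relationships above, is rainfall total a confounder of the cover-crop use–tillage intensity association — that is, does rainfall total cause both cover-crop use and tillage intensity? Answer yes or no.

Rainfall total has no stated causal path to tillage intensity. A confounder must cause both variables, so rainfall total does not qualify.

no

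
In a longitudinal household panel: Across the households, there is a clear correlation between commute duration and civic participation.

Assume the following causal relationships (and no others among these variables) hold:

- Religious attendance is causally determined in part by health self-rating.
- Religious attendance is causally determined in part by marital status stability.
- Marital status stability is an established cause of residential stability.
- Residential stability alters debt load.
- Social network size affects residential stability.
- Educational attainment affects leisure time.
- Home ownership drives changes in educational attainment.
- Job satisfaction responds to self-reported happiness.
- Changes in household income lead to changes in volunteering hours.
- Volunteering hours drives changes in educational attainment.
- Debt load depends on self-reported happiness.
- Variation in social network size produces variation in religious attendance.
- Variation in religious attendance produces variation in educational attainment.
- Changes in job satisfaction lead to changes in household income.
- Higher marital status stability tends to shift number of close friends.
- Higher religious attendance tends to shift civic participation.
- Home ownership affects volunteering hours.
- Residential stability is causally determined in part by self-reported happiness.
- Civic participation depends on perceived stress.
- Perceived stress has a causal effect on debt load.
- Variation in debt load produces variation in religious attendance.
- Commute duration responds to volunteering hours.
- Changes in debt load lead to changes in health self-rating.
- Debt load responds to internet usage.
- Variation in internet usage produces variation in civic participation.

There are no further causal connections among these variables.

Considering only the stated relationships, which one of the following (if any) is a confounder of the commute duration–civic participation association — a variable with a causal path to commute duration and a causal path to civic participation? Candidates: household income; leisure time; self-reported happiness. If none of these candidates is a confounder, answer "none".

Self-reported happiness causes commute duration (self-reported happiness → job satisfaction → household income → volunteering hours → commute duration) and also causes civic participation (self-reported happiness → debt load → religious attendance → civic participation); it is a common cause of both.
Each of the other candidates lacks a causal path to at least one of commute duration and civic participation, so they do not confound the relationship.

self-reported happiness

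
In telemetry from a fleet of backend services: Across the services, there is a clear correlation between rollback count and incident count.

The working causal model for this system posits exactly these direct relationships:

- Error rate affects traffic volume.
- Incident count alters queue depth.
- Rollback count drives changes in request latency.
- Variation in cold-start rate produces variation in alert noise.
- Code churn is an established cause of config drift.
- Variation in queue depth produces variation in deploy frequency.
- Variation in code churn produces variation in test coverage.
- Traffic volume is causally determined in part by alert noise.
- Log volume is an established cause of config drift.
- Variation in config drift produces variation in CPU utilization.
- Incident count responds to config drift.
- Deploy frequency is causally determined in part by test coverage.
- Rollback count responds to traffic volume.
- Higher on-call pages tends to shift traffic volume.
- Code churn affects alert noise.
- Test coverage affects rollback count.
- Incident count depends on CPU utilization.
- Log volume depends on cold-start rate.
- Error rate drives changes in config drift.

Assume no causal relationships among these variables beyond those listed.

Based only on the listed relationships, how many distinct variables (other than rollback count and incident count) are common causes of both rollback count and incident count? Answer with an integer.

3

The common causes are: code churn (to rollback count via code churn → test coverage → rollback count; to incident count via code churn → config drift → incident count); cold-start rate (to rollback count via cold-start rate → alert noise → traffic volume → rollback count; to incident count via cold-start rate → log volume → config drift → incident count); error rate (to rollback count via error rate → traffic volume → rollback count; to incident count via error rate → config drift → incident count).
Every other variable lacks a causal path to at least one of rollback count and incident count.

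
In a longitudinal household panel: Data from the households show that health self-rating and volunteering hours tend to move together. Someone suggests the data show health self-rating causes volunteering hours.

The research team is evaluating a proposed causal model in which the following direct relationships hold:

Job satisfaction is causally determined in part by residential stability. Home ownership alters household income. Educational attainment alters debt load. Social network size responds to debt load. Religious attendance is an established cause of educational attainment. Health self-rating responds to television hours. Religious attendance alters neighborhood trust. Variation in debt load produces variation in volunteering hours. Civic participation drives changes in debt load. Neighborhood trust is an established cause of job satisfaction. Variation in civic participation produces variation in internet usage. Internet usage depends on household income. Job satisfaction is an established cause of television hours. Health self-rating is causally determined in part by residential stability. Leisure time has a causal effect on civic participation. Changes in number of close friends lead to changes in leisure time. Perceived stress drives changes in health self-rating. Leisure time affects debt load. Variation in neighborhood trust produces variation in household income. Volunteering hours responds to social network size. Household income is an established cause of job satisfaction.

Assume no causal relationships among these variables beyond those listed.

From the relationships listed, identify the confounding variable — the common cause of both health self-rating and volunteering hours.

Religious attendance has a causal path to health self-rating (religious attendance → neighborhood trust → job satisfaction → television hours → health self-rating) and a separate causal path to volunteering hours (religious attendance → educational attainment → debt load → volunteering hours), so it is a common cause of both.
No stated relationship gives health self-rating a causal route to volunteering hours, so the correlation is explained by the shared upstream cause rather than a direct effect.

religious attendance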